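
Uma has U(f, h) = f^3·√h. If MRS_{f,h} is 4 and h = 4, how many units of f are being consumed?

MU_f = 3·f^2·√h and MU_h = 0.5·f^3·h^(-0.5).
MRS = MU_f/MU_h = (6)·h/f.
Substitute h = 4: MRS = 24/f. Setting 24/f = 4 gives f = 24/4 = 6.

f = 6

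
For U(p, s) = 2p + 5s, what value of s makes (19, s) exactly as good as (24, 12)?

U(24, 12) = 108.
Set U(19, s) = 108 and solve.
2·19 + 5s = 108 ⇒ 5s = 70 ⇒ s = 14.
Check: U(19, 14) = 108.

s = 14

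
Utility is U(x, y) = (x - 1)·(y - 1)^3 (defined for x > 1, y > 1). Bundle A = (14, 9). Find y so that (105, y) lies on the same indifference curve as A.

U(14, 9) = 6656.
Set U(105, y) = 6656 and solve.
With x = 105: (105 − 1) = 104, so (y − 1)^3 = 6656/104 = 64.
Taking the cube root (with y > 1): y − 1 = 4, so y = 5.
Check: U(105, 5) = 6656.

y = 5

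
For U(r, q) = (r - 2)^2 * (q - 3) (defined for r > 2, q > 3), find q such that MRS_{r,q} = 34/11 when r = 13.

q = 20

MU_r = 2·(r−2)·(q−3), MU_q = (r−2)^2.
MRS = (2/1)·(q−3)/(r−2).
Substitute r = 13: MRS = (q − 3)/5.5. Setting this equal to 34/11 gives q − 3 = (34/11)·5.5 = 17, so q = 20.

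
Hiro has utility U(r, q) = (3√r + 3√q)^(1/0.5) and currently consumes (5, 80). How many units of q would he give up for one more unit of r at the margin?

For CES with ρ = 0.5, MRS = √(q/r).
At (5, 80): MRS = 4.
That is, one extra unit of r is worth 4 units of q at the margin.

MRS = 4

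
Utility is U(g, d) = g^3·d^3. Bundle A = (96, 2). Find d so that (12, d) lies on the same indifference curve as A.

U(96, 2) = 7077888.
Set U(12, d) = 7077888 and solve.
With g = 12: 12^3 = 1728, so d^3 = 7077888/1728 = 4096; taking the cube root, d = 16.
Check: U(12, 16) = 7077888.

d = 16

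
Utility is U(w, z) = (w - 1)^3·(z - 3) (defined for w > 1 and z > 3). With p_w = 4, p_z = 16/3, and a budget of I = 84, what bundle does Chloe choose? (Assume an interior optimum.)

w* = 13, z* = 6

MU_w = 3·(w−1)^2·(z−3), MU_z = (w−1)^3.
MRS = (3/1)·(z−3)/(w−1).
Tangency: set MRS = p_w/p_z = 4/(16/3) = 0.75.
So (3/1)·(z − 3)/(w − 1) = 0.75, i.e. (z − 3) = 0.25·(w − 1).
Rewrite the budget in excess-of-subsistence terms: 4·(w − 1) + (16/3)·(z − 3) = 84 − 4·1 − (16/3)·3 = 64.
Substituting, (16/3)·(w − 1) = 64, so w − 1 = 12 and w* = 13.
Then z − 3 = 0.25·12 = 3, so z* = 6.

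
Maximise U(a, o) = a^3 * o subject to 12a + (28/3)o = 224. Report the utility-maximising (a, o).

MU_a = 3·a^2·o and MU_o = a^3.
MRS = MU_a/MU_o = (3/1)·o/a.
Tangency: set MRS = p_a/p_o = 12/(28/3) = 9/7.
So (3/1)·o/a = 9/7, i.e. o = (3/7)·a.
Substitute into the budget 12·a + (28/3)·o = 224: 16·a = 224, so a* = 14.
Then o* = (3/7)·14 = 6.

a* = 14, o* = 6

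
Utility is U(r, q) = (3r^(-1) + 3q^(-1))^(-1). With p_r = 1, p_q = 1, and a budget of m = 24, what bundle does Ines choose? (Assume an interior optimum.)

r* = 12, q* = 12

For CES with ρ = -1, MRS = (q/r)^2.
Tangency: set MRS = p_r/p_q = 1/1 = 1.
So (q/r)^2 = 1; taking the square root, q/r = 1, i.e. q = r.
Substitute into the budget 1·r + 1·q = 24: 2·r = 24, so r* = 12 and q* = 12.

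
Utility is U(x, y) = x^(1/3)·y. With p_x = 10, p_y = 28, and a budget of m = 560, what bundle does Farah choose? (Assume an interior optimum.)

x* = 14, y* = 15

MU_x = 1/3·x^(-2/3)·y and MU_y = x^(1/3).
MRS = MU_x/MU_y = (1/3)·y/x.
Tangency: set MRS = p_x/p_y = 10/28 = 5/14.
So (1/3)·y/x = 5/14, i.e. y = (15/14)·x.
Substitute into the budget 10·x + 28·y = 560: 40·x = 560, so x* = 14.
Then y* = (15/14)·14 = 15.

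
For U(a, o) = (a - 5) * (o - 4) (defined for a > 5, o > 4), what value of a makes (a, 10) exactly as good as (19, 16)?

U(19, 16) = 168.
Set U(a, 10) = 168 and solve.
With o = 10: (10 − 4) = 6, so (a − 5) = 168/6 = 28.
So a = 5 + 28 = 33.
Check: U(33, 10) = 168.

a = 33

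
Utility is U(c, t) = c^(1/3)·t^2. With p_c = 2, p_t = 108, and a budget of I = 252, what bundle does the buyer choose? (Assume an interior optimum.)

MU_c = 1/3·c^(-2/3)·t^2 and MU_t = 2·c^(1/3)·t.
MRS = MU_c/MU_t = (1/6)·t/c.
Tangency: set MRS = p_c/p_t = 2/108 = 1/54.
So (1/6)·t/c = 1/54, i.e. t = (1/9)·c.
Substitute into the budget 2·c + 108·t = 252: 14·c = 252, so c* = 18.
Then t* = (1/9)·18 = 2.

c* = 18, t* = 2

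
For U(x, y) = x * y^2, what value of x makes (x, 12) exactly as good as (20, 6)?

U(20, 6) = 720.
Set U(x, 12) = 720 and solve.
With y = 12: 12^2 = 144, so x = 720/144 = 5.
Check: U(5, 12) = 720.

x = 5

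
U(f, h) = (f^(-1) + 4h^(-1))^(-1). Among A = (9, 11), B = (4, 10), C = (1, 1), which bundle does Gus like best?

Bundle A

Evaluate utility at each bundle:
U(A) = 2.106.
U(B) = 1.538.
U(C) = 0.200.
Highest utility is A, so A ≻ B ≻ C.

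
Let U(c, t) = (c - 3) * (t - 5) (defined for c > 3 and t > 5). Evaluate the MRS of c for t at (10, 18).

MU_c = (t−5), MU_t = (c−3).
MRS = (t−5)/(c−3).
At (10, 18): MRS = 13/7.
So at (10, 18) the consumer would give up 13/7 units of t for one more unit of c.

MRS = 13/7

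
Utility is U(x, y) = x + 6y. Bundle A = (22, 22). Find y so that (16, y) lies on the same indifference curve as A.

y = 23

U(22, 22) = 154.
Set U(16, y) = 154 and solve.
16 + 6y = 154 ⇒ 6y = 138 ⇒ y = 23.
Check: U(16, 23) = 154.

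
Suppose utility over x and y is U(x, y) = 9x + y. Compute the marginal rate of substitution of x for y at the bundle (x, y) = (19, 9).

MU_x = 9, MU_y = 1, so MRS = 9/1 = 9 at every bundle.
At (19, 9): MRS = 9.
The indifference curve has slope −9 at this bundle.

MRS = 9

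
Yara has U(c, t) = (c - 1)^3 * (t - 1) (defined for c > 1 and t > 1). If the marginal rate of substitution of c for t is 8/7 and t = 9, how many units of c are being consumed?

MU_c = 3·(c−1)^2·(t−1), MU_t = (c−1)^3.
MRS = (3/1)·(t−1)/(c−1).
Substitute t = 9: MRS = 24/(c − 1). Setting this equal to 8/7 gives c − 1 = 24/(8/7) = 21, so c = 22.

c = 22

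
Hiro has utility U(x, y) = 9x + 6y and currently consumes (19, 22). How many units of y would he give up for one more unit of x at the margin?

MRS = 1.5

MU_x = 9, MU_y = 6, so MRS = 9/6 = 1.5 at every bundle.
At (19, 22): MRS = 1.5.
The indifference curve has slope −1.5 at this bundle.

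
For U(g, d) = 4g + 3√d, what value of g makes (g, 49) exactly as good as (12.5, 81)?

U(12.5, 81) = 77.
Set U(g, 49) = 77 and solve.
With d = 49: √49 = 7, so 4g = 77 − 3·7 = 56 and g = 14.
Check: U(14, 49) = 77.

g = 14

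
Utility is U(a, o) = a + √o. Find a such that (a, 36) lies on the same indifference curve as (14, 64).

U(14, 64) = 22.
Set U(a, 36) = 22 and solve.
With o = 36: √36 = 6, so a = 22 − 6 = 16.
Check: U(16, 36) = 22.

a = 16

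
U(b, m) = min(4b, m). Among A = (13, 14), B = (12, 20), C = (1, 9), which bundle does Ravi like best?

Bundle B

Evaluate utility at each bundle:
U(A) = 14.
U(B) = 20.
U(C) = 4.
Highest utility is B, so B ≻ A ≻ C.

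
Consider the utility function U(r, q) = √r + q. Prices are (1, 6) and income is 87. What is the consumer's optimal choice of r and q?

MU_r = 1/(2√r), MU_q = 1.
MRS = 1/(2√r) ÷ 1.
Tangency: set MRS = p_r/p_q = 1/6.
MRS depends only on r: 0.5/√r = 1/6 ⇒ √r = 0.5/(1/6) = 3 ⇒ r* = 9.
From the budget, 6·q = 87 − 1·9 = 78, so q* = 13.

r* = 9, q* = 13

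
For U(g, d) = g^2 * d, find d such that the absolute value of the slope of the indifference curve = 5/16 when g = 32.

MU_g = 2·g·d and MU_d = g^2.
MRS = MU_g/MU_d = (2/1)·d/g.
Substitute g = 32: MRS = d/16. Setting d/16 = 5/16 gives d = (5/16)·16 = 5.

d = 5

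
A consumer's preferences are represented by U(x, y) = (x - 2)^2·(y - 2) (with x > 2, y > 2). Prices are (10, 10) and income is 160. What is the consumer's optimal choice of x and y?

x* = 10, y* = 6

MU_x = 2·(x−2)·(y−2), MU_y = (x−2)^2.
MRS = (2/1)·(y−2)/(x−2).
Tangency: set MRS = p_x/p_y = 10/10 = 1.
So (2/1)·(y − 2)/(x − 2) = 1, i.e. (y − 2) = 0.5·(x − 2).
Rewrite the budget in excess-of-subsistence terms: 10·(x − 2) + 10·(y − 2) = 160 − 10·2 − 10·2 = 120.
Substituting, 15·(x − 2) = 120, so x − 2 = 8 and x* = 10.
Then y − 2 = 0.5·8 = 4, so y* = 6.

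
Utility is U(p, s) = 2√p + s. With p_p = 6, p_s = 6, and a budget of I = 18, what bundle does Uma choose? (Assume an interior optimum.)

MU_p = 2/(2√p), MU_s = 1.
MRS = 2/(2√p) ÷ 1.
Tangency: set MRS = p_p/p_s = 6/6 = 1.
MRS depends only on p: 1/√p = 1 ⇒ √p = 1/1 = 1 ⇒ p* = 1.
From the budget, 6·s = 18 − 6·1 = 12, so s* = 2.

p* = 1, s* = 2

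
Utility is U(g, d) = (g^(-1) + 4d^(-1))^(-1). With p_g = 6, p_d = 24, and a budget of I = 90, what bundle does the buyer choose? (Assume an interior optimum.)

g* = 3, d* = 3

For CES with ρ = -1, MRS = (1/4)·(d/g)^2.
Tangency: set MRS = p_g/p_d = 6/24 = 0.25.
So (d/g)^2 = 1; taking the square root, d/g = 1, i.e. d = g.
Substitute into the budget 6·g + 24·d = 90: 30·g = 90, so g* = 3 and d* = 3.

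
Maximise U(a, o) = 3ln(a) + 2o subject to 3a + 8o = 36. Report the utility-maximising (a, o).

a* = 4, o* = 3

MU_a = 3/a, MU_o = 2.
MRS = 3/a ÷ 2.
Tangency: set MRS = p_a/p_o = 3/8 = 0.375.
MRS depends only on a: 1.5/a = 0.375 ⇒ a* = 1.5/0.375 = 4.
From the budget, 8·o = 36 − 3·4 = 24, so o* = 3.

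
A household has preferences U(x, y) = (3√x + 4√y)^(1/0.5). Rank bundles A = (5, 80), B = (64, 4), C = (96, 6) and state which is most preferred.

Evaluate utility at each bundle:
U(A) = 1805.000.
U(B) = 1024.000.
U(C) = 1536.000.
Highest utility is A, so A ≻ C ≻ B.

Bundle A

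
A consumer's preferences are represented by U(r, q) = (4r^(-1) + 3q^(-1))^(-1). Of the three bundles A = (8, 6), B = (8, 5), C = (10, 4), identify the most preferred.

Evaluate utility at each bundle:
U(A) = 1.000.
U(B) = 0.909.
U(C) = 0.870.
Highest utility is A, so A ≻ B ≻ C.

Bundle A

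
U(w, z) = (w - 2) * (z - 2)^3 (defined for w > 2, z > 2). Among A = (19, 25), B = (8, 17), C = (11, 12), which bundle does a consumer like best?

Evaluate utility at each bundle:
U(A) = 206839.
U(B) = 20250.
U(C) = 9000.
Highest utility is A, so A ≻ B ≻ C.

Bundle A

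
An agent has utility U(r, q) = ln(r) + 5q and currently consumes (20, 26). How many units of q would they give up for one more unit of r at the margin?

MU_r = 1/r, MU_q = 5.
MRS = 1/r ÷ 5.
At (20, 26): MRS = 1/100.
So at (20, 26) the consumer would give up 1/100 units of q for one more unit of r.

MRS = 1/100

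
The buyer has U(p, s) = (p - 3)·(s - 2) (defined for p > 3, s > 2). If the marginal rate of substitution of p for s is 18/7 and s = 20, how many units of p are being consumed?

MU_p = (s−2), MU_s = (p−3).
MRS = (s−2)/(p−3).
Substitute s = 20: MRS = 18/(p − 3). Setting this equal to 18/7 gives p − 3 = 18/(18/7) = 7, so p = 10.

p = 10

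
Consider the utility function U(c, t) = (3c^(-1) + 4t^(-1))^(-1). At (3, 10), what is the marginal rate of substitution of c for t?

For CES with ρ = -1, MRS = (3/4)·(t/c)^2.
At (3, 10): MRS = 25/3.
That is, one extra unit of c is worth 25/3 units of t at the margin.

MRS = 25/3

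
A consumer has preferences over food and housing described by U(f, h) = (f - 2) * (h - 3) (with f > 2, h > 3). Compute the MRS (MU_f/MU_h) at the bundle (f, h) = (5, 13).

MRS = 10/3

MU_f = (h−3), MU_h = (f−2).
MRS = (h−3)/(f−2).
At (5, 13): MRS = 10/3.
That is, one extra unit of f is worth 10/3 units of h at the margin.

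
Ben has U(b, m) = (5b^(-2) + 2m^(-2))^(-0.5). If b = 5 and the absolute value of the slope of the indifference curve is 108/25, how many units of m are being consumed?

For CES with ρ = -2, MRS = (5/2)·(m/b)^3.
Setting (5/2)·(m/5)^3 = 108/25 gives (m/5)^3 = 216/125, so m/5 = 1.2 and m = 6.

m = 6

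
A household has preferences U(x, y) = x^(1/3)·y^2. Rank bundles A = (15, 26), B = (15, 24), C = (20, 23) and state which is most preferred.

Bundle A

Evaluate utility at each bundle:
U(A) = 1667.159.
U(B) = 1420.538.
U(C) = 1435.927.
Highest utility is A, so A ≻ C ≻ B.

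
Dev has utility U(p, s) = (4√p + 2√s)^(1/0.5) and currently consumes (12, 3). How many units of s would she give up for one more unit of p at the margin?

MRS = 1

For CES with ρ = 0.5, MRS = (4/2)·√(s/p).
At (12, 3): MRS = 1.
That is, one extra unit of p is worth 1 units of s at the margin.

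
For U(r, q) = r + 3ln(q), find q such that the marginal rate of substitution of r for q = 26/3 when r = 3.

MU_r = 1, MU_q = 3/q.
MRS = 1 ÷ (3/q).
MRS depends only on q: (1/3)·q = 26/3 ⇒ q = (26/3)/(1/3) = 26.

q = 26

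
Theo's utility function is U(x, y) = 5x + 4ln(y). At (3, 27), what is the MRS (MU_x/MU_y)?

MRS = 33.75

MU_x = 5, MU_y = 4/y.
MRS = 5 ÷ (4/y).
At (3, 27): MRS = 33.75.
The indifference curve has slope −33.75 at this bundle.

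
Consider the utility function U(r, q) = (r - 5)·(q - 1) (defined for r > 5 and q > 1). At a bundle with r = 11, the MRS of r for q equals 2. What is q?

MU_r = (q−1), MU_q = (r−5).
MRS = (q−1)/(r−5).
Substitute r = 11: MRS = (q − 1)/6. Setting this equal to 2 gives q − 1 = 2·6 = 12, so q = 13.

q = 13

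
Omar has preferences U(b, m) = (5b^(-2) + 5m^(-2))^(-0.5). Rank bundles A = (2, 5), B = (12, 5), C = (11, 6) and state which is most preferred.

Evaluate utility at each bundle:
U(A) = 0.830.
U(B) = 2.064.
U(C) = 2.356.
Highest utility is C, so C ≻ B ≻ A.

Bundle C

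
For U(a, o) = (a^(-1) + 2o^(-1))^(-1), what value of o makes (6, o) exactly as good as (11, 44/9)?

U depends on (a, o) only through S = a^(-1) + 2o^(-1), so equal utility means equal S. At (11, 44/9): S = 0.5.
With a = 6: 6^(-1) = 1/6, so 2o^(-1) = 0.5 − 1/6 = 1/3, i.e. o^(-1) = 1/6.
Hence o = 1/(1/6) = 6.
Check: U(6, 6) = 2.

o = 6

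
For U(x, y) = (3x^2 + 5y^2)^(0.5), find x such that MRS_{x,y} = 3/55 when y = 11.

For CES with ρ = 2, MRS = (3/5)·(y/x)^(-1).
Setting (3/5)·(11/x)^(-1) = 3/55 gives (11/x)^(-1) = 1/11, so 11/x = 11 and x = 1.

x = 1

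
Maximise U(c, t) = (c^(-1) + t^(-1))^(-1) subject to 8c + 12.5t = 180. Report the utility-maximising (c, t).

For CES with ρ = -1, MRS = (t/c)^2.
Tangency: set MRS = p_c/p_t = 8/12.5 = 16/25.
So (t/c)^2 = 16/25; taking the square root, t/c = 0.8, i.e. t = 0.8·c.
Substitute into the budget 8·c + 12.5·t = 180: 18·c = 180, so c* = 10 and t* = 0.8·10 = 8.

c* = 10, t* = 8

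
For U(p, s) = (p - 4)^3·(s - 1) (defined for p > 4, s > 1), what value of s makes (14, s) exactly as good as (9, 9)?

U(9, 9) = 1000.
Set U(14, s) = 1000 and solve.
With p = 14: (14 − 4)^3 = 1000, so (s − 1) = 1000/1000 = 1.
So s = 1 + 1 = 2.
Check: U(14, 2) = 1000.

s = 2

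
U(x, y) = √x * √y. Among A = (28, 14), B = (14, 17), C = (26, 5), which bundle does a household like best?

Bundle A

Evaluate utility at each bundle:
U(A) = 19.799.
U(B) = 15.427.
U(C) = 11.402.
Highest utility is A, so A ≻ B ≻ C.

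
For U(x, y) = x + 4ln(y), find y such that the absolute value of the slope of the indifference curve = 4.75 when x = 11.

MU_x = 1, MU_y = 4/y.
MRS = 1 ÷ (4/y).
MRS depends only on y: 0.25·y = 4.75 ⇒ y = 4.75/0.25 = 19.

y = 19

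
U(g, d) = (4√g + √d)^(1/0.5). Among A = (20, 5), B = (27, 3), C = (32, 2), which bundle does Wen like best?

Bundle C

Evaluate utility at each bundle:
U(A) = 405.000.
U(B) = 507.000.
U(C) = 578.000.
Highest utility is C, so C ≻ B ≻ A.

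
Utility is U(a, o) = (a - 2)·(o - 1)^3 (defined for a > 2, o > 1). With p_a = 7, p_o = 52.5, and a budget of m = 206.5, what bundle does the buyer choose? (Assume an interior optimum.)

a* = 7, o* = 3

MU_a = (o−1)^3, MU_o = 3·(a−2)·(o−1)^2.
MRS = (1/3)·(o−1)/(a−2).
Tangency: set MRS = p_a/p_o = 7/52.5 = 2/15.
So (1/3)·(o − 1)/(a − 2) = 2/15, i.e. (o − 1) = 0.4·(a − 2).
Rewrite the budget in excess-of-subsistence terms: 7·(a − 2) + 52.5·(o − 1) = 206.5 − 7·2 − 52.5·1 = 140.
Substituting, 28·(a − 2) = 140, so a − 2 = 5 and a* = 7.
Then o − 1 = 0.4·5 = 2, so o* = 3.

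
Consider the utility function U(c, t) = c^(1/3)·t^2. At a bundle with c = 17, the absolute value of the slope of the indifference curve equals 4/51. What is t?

MU_c = 1/3·c^(-2/3)·t^2 and MU_t = 2·c^(1/3)·t.
MRS = MU_c/MU_t = (1/6)·t/c.
Substitute c = 17: MRS = t/102. Setting t/102 = 4/51 gives t = (4/51)·102 = 8.

t = 8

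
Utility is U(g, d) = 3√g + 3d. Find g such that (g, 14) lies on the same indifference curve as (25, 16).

g = 49

U(25, 16) = 63.
Set U(g, 14) = 63 and solve.
With d = 14: 3√g = 63 − 3·14 = 21, so √g = 7 and g = 49.
Check: U(49, 14) = 63.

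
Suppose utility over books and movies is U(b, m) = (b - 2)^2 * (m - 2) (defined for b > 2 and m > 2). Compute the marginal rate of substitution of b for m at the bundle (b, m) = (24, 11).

MU_b = 2·(b−2)·(m−2), MU_m = (b−2)^2.
MRS = (2/1)·(m−2)/(b−2).
At (24, 11): MRS = 9/11.
The indifference curve has slope −9/11 at this bundle.

MRS = 9/11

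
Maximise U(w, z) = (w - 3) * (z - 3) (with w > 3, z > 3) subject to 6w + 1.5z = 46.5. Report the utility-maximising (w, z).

w* = 5, z* = 11

MU_w = (z−3), MU_z = (w−3).
MRS = (z−3)/(w−3).
Tangency: set MRS = p_w/p_z = 6/1.5 = 4.
So (z − 3)/(w − 3) = 4, i.e. (z − 3) = 4·(w − 3).
Rewrite the budget in excess-of-subsistence terms: 6·(w − 3) + 1.5·(z − 3) = 46.5 − 6·3 − 1.5·3 = 24.
Substituting, 12·(w − 3) = 24, so w − 3 = 2 and w* = 5.
Then z − 3 = 4·2 = 8, so z* = 11.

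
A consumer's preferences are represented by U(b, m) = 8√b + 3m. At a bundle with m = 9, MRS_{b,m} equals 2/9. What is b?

b = 36

MU_b = 8/(2√b), MU_m = 3.
MRS = 8/(2√b) ÷ 3.
MRS depends only on b: (4/3)/√b = 2/9 ⇒ √b = (4/3)/(2/9) = 6 ⇒ b = 36.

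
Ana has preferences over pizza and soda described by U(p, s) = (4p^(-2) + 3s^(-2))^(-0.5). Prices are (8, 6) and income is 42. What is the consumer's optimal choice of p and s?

For CES with ρ = -2, MRS = (4/3)·(s/p)^3.
Tangency: set MRS = p_p/p_s = 8/6 = 4/3.
So (s/p)^3 = 1; taking the cube root, s/p = 1, i.e. s = p.
Substitute into the budget 8·p + 6·s = 42: 14·p = 42, so p* = 3 and s* = 3.

p* = 3, s* = 3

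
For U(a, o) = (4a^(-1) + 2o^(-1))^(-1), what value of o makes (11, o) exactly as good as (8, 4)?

o = 22/7

U depends on (a, o) only through S = 4a^(-1) + 2o^(-1), so equal utility means equal S. At (8, 4): S = 1.
With a = 11: 4·11^(-1) = 4/11, so 2o^(-1) = 1 − 4/11 = 7/11, i.e. o^(-1) = 7/22.
Hence o = 1/(7/22) = 22/7.
Check: U(11, 22/7) = 1.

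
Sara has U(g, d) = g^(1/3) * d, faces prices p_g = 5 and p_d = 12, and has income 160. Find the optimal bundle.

g* = 8, d* = 10

MU_g = 1/3·g^(-2/3)·d and MU_d = g^(1/3).
MRS = MU_g/MU_d = (1/3)·d/g.
Tangency: set MRS = p_g/p_d = 5/12.
So (1/3)·d/g = 5/12, i.e. d = 1.25·g.
Substitute into the budget 5·g + 12·d = 160: 20·g = 160, so g* = 8.
Then d* = 1.25·8 = 10.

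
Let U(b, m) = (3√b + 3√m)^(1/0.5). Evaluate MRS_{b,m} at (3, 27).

MRS = 3

For CES with ρ = 0.5, MRS = √(m/b).
At (3, 27): MRS = 3.
That is, one extra unit of b is worth 3 units of m at the margin.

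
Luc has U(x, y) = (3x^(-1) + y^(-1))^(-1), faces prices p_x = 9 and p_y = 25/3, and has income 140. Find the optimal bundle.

x* = 10, y* = 6

For CES with ρ = -1, MRS = (3/1)·(y/x)^2.
Tangency: set MRS = p_x/p_y = 9/(25/3) = 27/25.
So (y/x)^2 = 9/25; taking the square root, y/x = 0.6, i.e. y = 0.6·x.
Substitute into the budget 9·x + (25/3)·y = 140: 14·x = 140, so x* = 10 and y* = 0.6·10 = 6.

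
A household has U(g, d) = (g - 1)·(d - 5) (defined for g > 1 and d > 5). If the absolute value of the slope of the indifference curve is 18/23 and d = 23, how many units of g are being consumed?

g = 24

MU_g = (d−5), MU_d = (g−1).
MRS = (d−5)/(g−1).
Substitute d = 23: MRS = 18/(g − 1). Setting this equal to 18/23 gives g − 1 = 18/(18/23) = 23, so g = 24.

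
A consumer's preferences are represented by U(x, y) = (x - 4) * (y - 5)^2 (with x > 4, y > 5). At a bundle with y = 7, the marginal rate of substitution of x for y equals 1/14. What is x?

x = 18

MU_x = (y−5)^2, MU_y = 2·(x−4)·(y−5).
MRS = (1/2)·(y−5)/(x−4).
Substitute y = 7: MRS = 1/(x − 4). Setting this equal to 1/14 gives x − 4 = 1/(1/14) = 14, so x = 18.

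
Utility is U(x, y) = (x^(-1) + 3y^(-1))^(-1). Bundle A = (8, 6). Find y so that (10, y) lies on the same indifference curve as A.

y = 40/7

U depends on (x, y) only through S = x^(-1) + 3y^(-1), so equal utility means equal S. At (8, 6): S = 0.625.
With x = 10: 10^(-1) = 0.1, so 3y^(-1) = 0.625 − 0.1 = 21/40, i.e. y^(-1) = 7/40.
Hence y = 1/(7/40) = 40/7.
Check: U(10, 40/7) = 1.6.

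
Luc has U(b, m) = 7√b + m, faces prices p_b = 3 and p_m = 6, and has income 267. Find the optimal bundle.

b* = 49, m* = 20

MU_b = 7/(2√b), MU_m = 1.
MRS = 7/(2√b) ÷ 1.
Tangency: set MRS = p_b/p_m = 3/6 = 0.5.
MRS depends only on b: 3.5/√b = 0.5 ⇒ √b = 3.5/0.5 = 7 ⇒ b* = 49.
From the budget, 6·m = 267 − 3·49 = 120, so m* = 20.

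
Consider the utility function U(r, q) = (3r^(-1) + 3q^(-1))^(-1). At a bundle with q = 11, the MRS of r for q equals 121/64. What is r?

r = 8

For CES with ρ = -1, MRS = (q/r)^2.
Setting (11/r)^2 = 121/64 gives 11/r = 1.375 and r = 8.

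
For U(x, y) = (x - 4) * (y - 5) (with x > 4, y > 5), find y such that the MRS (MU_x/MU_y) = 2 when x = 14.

MU_x = (y−5), MU_y = (x−4).
MRS = (y−5)/(x−4).
Substitute x = 14: MRS = (y − 5)/10. Setting this equal to 2 gives y − 5 = 2·10 = 20, so y = 25.

y = 25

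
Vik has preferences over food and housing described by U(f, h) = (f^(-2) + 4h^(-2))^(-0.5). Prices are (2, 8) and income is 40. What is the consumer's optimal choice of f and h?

f* = 4, h* = 4

For CES with ρ = -2, MRS = (1/4)·(h/f)^3.
Tangency: set MRS = p_f/p_h = 2/8 = 0.25.
So (h/f)^3 = 1; taking the cube root, h/f = 1, i.e. h = f.
Substitute into the budget 2·f + 8·h = 40: 10·f = 40, so f* = 4 and h* = 4.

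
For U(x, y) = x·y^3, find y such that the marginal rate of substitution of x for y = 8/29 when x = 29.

y = 24

MU_x = y^3 and MU_y = 3·x·y^2.
MRS = MU_x/MU_y = (1/3)·y/x.
Substitute x = 29: MRS = y/87. Setting y/87 = 8/29 gives y = (8/29)·87 = 24.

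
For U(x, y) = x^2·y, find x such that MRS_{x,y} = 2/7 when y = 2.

MU_x = 2·x·y and MU_y = x^2.
MRS = MU_x/MU_y = (2/1)·y/x.
Substitute y = 2: MRS = 4/x. Setting 4/x = 2/7 gives x = 4/(2/7) = 14.

x = 14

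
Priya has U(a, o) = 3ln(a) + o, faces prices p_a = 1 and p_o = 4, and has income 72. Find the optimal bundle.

MU_a = 3/a, MU_o = 1.
MRS = 3/a ÷ 1.
Tangency: set MRS = p_a/p_o = 1/4 = 0.25.
MRS depends only on a: 3/a = 0.25 ⇒ a* = 3/0.25 = 12.
From the budget, 4·o = 72 − 1·12 = 60, so o* = 15.

a* = 12, o* = 15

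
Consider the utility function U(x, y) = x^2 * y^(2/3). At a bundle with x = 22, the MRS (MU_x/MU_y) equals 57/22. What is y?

y = 19

MU_x = 2·x·y^(2/3) and MU_y = 2/3·x^2·y^(-1/3).
MRS = MU_x/MU_y = (3)·y/x.
Substitute x = 22: MRS = y/(22/3). Setting y/(22/3) = 57/22 gives y = (57/22)·(22/3) = 19.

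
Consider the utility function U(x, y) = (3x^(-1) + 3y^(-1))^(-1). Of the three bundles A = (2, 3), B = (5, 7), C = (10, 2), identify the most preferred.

Evaluate utility at each bundle:
U(A) = 0.400.
U(B) = 0.972.
U(C) = 0.556.
Highest utility is B, so B ≻ C ≻ A.

Bundle B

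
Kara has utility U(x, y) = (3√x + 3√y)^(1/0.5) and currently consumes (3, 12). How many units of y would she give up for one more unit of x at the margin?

For CES with ρ = 0.5, MRS = √(y/x).
At (3, 12): MRS = 2.
The indifference curve has slope −2 at this bundle.

MRS = 2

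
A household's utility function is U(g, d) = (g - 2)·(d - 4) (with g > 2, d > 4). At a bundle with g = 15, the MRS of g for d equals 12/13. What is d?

d = 16

MU_g = (d−4), MU_d = (g−2).
MRS = (d−4)/(g−2).
Substitute g = 15: MRS = (d − 4)/13. Setting this equal to 12/13 gives d − 4 = (12/13)·13 = 12, so d = 16.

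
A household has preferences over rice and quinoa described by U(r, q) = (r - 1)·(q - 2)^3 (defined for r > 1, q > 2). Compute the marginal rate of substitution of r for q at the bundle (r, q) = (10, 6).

MU_r = (q−2)^3, MU_q = 3·(r−1)·(q−2)^2.
MRS = (1/3)·(q−2)/(r−1).
At (10, 6): MRS = 4/27.
The indifference curve has slope −4/27 at this bundle.

MRS = 4/27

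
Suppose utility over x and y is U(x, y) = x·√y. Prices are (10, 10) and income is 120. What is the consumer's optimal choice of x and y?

MU_x = √y and MU_y = 0.5·x·y^(-0.5).
MRS = MU_x/MU_y = (2)·y/x.
Tangency: set MRS = p_x/p_y = 10/10 = 1.
So (2)·y/x = 1, i.e. y = 0.5·x.
Substitute into the budget 10·x + 10·y = 120: 15·x = 120, so x* = 8.
Then y* = 0.5·8 = 4.

x* = 8, y* = 4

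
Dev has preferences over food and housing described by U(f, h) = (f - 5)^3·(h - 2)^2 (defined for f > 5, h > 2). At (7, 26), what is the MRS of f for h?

MU_f = 3·(f−5)^2·(h−2)^2, MU_h = 2·(f−5)^3·(h−2).
MRS = (3/2)·(h−2)/(f−5).
At (7, 26): MRS = 18.
So at (7, 26) the consumer would give up 18 units of h for one more unit of f.

MRS = 18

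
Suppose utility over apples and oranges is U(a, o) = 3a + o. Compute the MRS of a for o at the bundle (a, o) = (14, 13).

MRS = 3

MU_a = 3, MU_o = 1, so MRS = 3/1 = 3 at every bundle.
At (14, 13): MRS = 3.
That is, one extra unit of a is worth 3 units of o at the margin.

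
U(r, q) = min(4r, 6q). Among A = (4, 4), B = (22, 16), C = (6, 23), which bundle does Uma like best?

Evaluate utility at each bundle:
U(A) = 16.
U(B) = 88.
U(C) = 24.
Highest utility is B, so B ≻ C ≻ A.

Bundle B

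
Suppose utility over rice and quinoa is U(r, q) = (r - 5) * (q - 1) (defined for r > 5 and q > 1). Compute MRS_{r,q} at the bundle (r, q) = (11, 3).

MRS = 1/3

MU_r = (q−1), MU_q = (r−5).
MRS = (q−1)/(r−5).
At (11, 3): MRS = 1/3.
So at (11, 3) the consumer would give up 1/3 units of q for one more unit of r.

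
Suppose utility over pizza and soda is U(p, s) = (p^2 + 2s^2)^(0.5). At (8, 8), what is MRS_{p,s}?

MRS = 0.5

For CES with ρ = 2, MRS = (1/2)·(s/p)^(-1).
At (8, 8): MRS = 0.5.
So at (8, 8) the consumer would give up 0.5 units of s for one more unit of p.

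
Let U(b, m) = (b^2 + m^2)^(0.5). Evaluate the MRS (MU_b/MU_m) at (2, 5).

MRS = 0.4

For CES with ρ = 2, MRS = (m/b)^(-1).
At (2, 5): MRS = 0.4.
So at (2, 5) the consumer would give up 0.4 units of m for one more unit of b.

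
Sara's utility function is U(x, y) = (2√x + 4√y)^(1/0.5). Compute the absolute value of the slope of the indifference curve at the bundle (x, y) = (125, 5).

For CES with ρ = 0.5, MRS = (2/4)·√(y/x).
At (125, 5): MRS = 0.1.
The indifference curve has slope −0.1 at this bundle.

MRS = 0.1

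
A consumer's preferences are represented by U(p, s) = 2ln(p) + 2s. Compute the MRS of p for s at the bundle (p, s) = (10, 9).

MU_p = 2/p, MU_s = 2.
MRS = 2/p ÷ 2.
At (10, 9): MRS = 0.1.
So at (10, 9) the consumer would give up 0.1 units of s for one more unit of p.

MRS = 0.1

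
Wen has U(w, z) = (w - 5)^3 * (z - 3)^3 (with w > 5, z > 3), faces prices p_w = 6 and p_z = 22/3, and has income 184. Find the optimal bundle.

w* = 16, z* = 12

MU_w = 3·(w−5)^2·(z−3)^3, MU_z = 3·(w−5)^3·(z−3)^2.
MRS = (z−3)/(w−5).
Tangency: set MRS = p_w/p_z = 6/(22/3) = 9/11.
So (z − 3)/(w − 5) = 9/11, i.e. (z − 3) = (9/11)·(w − 5).
Rewrite the budget in excess-of-subsistence terms: 6·(w − 5) + (22/3)·(z − 3) = 184 − 6·5 − (22/3)·3 = 132.
Substituting, 12·(w − 5) = 132, so w − 5 = 11 and w* = 16.
Then z − 3 = (9/11)·11 = 9, so z* = 12.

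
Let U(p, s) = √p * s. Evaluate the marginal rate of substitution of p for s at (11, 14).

MRS = 7/11

MU_p = 0.5·p^(-0.5)·s and MU_s = √p.
MRS = MU_p/MU_s = (0.5)·s/p.
At (11, 14): MRS = 7/11.
So at (11, 14) the consumer would give up 7/11 units of s for one more unit of p.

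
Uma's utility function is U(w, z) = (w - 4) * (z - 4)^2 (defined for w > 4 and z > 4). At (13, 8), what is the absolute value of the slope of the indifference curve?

MU_w = (z−4)^2, MU_z = 2·(w−4)·(z−4).
MRS = (1/2)·(z−4)/(w−4).
At (13, 8): MRS = 2/9.
The indifference curve has slope −2/9 at this bundle.

MRS = 2/9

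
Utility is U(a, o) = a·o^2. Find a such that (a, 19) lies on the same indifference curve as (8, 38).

U(8, 38) = 11552.
Set U(a, 19) = 11552 and solve.
With o = 19: 19^2 = 361, so a = 11552/361 = 32.
Check: U(32, 19) = 11552.

a = 32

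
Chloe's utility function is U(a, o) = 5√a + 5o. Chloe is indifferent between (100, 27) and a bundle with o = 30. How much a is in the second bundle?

a = 49

U(100, 27) = 185.
Set U(a, 30) = 185 and solve.
With o = 30: 5√a = 185 − 5·30 = 35, so √a = 7 and a = 49.
Check: U(49, 30) = 185.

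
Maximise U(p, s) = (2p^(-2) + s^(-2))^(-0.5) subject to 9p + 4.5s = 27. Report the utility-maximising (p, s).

For CES with ρ = -2, MRS = (2/1)·(s/p)^3.
Tangency: set MRS = p_p/p_s = 9/4.5 = 2.
So (s/p)^3 = 1; taking the cube root, s/p = 1, i.e. s = p.
Substitute into the budget 9·p + 4.5·s = 27: 13.5·p = 27, so p* = 2 and s* = 2.

p* = 2, s* = 2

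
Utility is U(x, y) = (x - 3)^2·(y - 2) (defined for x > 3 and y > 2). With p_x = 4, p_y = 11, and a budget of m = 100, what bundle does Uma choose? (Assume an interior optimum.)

MU_x = 2·(x−3)·(y−2), MU_y = (x−3)^2.
MRS = (2/1)·(y−2)/(x−3).
Tangency: set MRS = p_x/p_y = 4/11.
So (2/1)·(y − 2)/(x − 3) = 4/11, i.e. (y − 2) = (2/11)·(x − 3).
Rewrite the budget in excess-of-subsistence terms: 4·(x − 3) + 11·(y − 2) = 100 − 4·3 − 11·2 = 66.
Substituting, 6·(x − 3) = 66, so x − 3 = 11 and x* = 14.
Then y − 2 = (2/11)·11 = 2, so y* = 4.

x* = 14, y* = 4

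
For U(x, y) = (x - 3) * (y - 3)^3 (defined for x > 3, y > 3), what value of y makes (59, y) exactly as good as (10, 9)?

U(10, 9) = 1512.
Set U(59, y) = 1512 and solve.
With x = 59: (59 − 3) = 56, so (y − 3)^3 = 1512/56 = 27.
Taking the cube root (with y > 3): y − 3 = 3, so y = 6.
Check: U(59, 6) = 1512.

y = 6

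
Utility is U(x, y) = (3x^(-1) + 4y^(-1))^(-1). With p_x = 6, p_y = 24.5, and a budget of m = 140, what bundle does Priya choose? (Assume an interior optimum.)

x* = 7, y* = 4

For CES with ρ = -1, MRS = (3/4)·(y/x)^2.
Tangency: set MRS = p_x/p_y = 6/24.5 = 12/49.
So (y/x)^2 = 16/49; taking the square root, y/x = 4/7, i.e. y = (4/7)·x.
Substitute into the budget 6·x + 24.5·y = 140: 20·x = 140, so x* = 7 and y* = (4/7)·7 = 4.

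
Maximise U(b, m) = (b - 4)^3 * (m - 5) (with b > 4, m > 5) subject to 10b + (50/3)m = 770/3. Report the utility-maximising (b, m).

MU_b = 3·(b−4)^2·(m−5), MU_m = (b−4)^3.
MRS = (3/1)·(m−5)/(b−4).
Tangency: set MRS = p_b/p_m = 10/(50/3) = 0.6.
So (3/1)·(m − 5)/(b − 4) = 0.6, i.e. (m − 5) = 0.2·(b − 4).
Rewrite the budget in excess-of-subsistence terms: 10·(b − 4) + (50/3)·(m − 5) = 770/3 − 10·4 − (50/3)·5 = 400/3.
Substituting, (40/3)·(b − 4) = 400/3, so b − 4 = 10 and b* = 14.
Then m − 5 = 0.2·10 = 2, so m* = 7.

b* = 14, m* = 7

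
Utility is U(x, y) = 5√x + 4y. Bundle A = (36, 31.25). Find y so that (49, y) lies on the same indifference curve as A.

y = 30

U(36, 31.25) = 155.
Set U(49, y) = 155 and solve.
With x = 49: √49 = 7, so 4y = 155 − 5·7 = 120 and y = 30.
Check: U(49, 30) = 155.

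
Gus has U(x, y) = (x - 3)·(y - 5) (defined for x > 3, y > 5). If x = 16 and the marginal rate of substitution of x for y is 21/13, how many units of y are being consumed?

MU_x = (y−5), MU_y = (x−3).
MRS = (y−5)/(x−3).
Substitute x = 16: MRS = (y − 5)/13. Setting this equal to 21/13 gives y − 5 = (21/13)·13 = 21, so y = 26.

y = 26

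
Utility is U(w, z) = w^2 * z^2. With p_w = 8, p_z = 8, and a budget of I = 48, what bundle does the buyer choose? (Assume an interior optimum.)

MU_w = 2·w·z^2 and MU_z = 2·w^2·z.
MRS = MU_w/MU_z = z/w.
Tangency: set MRS = p_w/p_z = 8/8 = 1.
So z/w = 1, i.e. z = w.
Substitute into the budget 8·w + 8·z = 48: 16·w = 48, so w* = 3.
Then z* = 3.

w* = 3, z* = 3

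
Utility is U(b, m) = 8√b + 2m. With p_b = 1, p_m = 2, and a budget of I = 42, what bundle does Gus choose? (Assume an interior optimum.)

MU_b = 8/(2√b), MU_m = 2.
MRS = 8/(2√b) ÷ 2.
Tangency: set MRS = p_b/p_m = 1/2 = 0.5.
MRS depends only on b: 2/√b = 0.5 ⇒ √b = 2/0.5 = 4 ⇒ b* = 16.
From the budget, 2·m = 42 − 1·16 = 26, so m* = 13.

b* = 16, m* = 13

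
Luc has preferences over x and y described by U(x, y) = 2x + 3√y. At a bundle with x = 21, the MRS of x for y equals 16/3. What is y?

MU_x = 2, MU_y = 3/(2√y).
MRS = 2 ÷ (3/(2√y)).
MRS depends only on y: (4/3)·√y = 16/3 ⇒ √y = (16/3)/(4/3) = 4 ⇒ y = 16.

y = 16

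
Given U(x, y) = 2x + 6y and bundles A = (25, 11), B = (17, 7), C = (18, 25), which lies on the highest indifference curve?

Evaluate utility at each bundle:
U(A) = 116.
U(B) = 76.
U(C) = 186.
Highest utility is C, so C ≻ A ≻ B.

Bundle C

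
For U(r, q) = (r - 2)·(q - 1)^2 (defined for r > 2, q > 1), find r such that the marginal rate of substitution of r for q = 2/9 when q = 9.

MU_r = (q−1)^2, MU_q = 2·(r−2)·(q−1).
MRS = (1/2)·(q−1)/(r−2).
Substitute q = 9: MRS = 4/(r − 2). Setting this equal to 2/9 gives r − 2 = 4/(2/9) = 18, so r = 20.

r = 20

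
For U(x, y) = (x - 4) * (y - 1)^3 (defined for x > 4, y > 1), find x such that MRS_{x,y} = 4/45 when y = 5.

x = 19

MU_x = (y−1)^3, MU_y = 3·(x−4)·(y−1)^2.
MRS = (1/3)·(y−1)/(x−4).
Substitute y = 5: MRS = (4/3)/(x − 4). Setting this equal to 4/45 gives x − 4 = (4/3)/(4/45) = 15, so x = 19.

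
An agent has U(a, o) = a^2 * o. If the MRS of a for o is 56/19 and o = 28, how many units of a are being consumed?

MU_a = 2·a·o and MU_o = a^2.
MRS = MU_a/MU_o = (2/1)·o/a.
Substitute o = 28: MRS = 56/a. Setting 56/a = 56/19 gives a = 56/(56/19) = 19.

a = 19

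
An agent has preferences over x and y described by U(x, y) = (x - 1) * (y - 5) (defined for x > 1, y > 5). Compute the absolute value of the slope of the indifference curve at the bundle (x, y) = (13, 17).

MU_x = (y−5), MU_y = (x−1).
MRS = (y−5)/(x−1).
At (13, 17): MRS = 1.
The indifference curve has slope −1 at this bundle.

MRS = 1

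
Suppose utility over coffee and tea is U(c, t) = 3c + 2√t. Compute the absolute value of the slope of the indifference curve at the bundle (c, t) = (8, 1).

MRS = 3

MU_c = 3, MU_t = 2/(2√t).
MRS = 3 ÷ (2/(2√t)).
At (8, 1): MRS = 3.
That is, one extra unit of c is worth 3 units of t at the margin.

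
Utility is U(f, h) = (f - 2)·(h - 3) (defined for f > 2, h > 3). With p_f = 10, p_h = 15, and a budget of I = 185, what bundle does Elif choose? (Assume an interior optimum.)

f* = 8, h* = 7

MU_f = (h−3), MU_h = (f−2).
MRS = (h−3)/(f−2).
Tangency: set MRS = p_f/p_h = 10/15 = 2/3.
So (h − 3)/(f − 2) = 2/3, i.e. (h − 3) = (2/3)·(f − 2).
Rewrite the budget in excess-of-subsistence terms: 10·(f − 2) + 15·(h − 3) = 185 − 10·2 − 15·3 = 120.
Substituting, 20·(f − 2) = 120, so f − 2 = 6 and f* = 8.
Then h − 3 = (2/3)·6 = 4, so h* = 7.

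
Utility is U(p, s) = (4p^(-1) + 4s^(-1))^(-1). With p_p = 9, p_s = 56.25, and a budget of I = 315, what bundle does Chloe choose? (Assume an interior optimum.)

p* = 10, s* = 4

For CES with ρ = -1, MRS = (s/p)^2.
Tangency: set MRS = p_p/p_s = 9/56.25 = 4/25.
So (s/p)^2 = 4/25; taking the square root, s/p = 0.4, i.e. s = 0.4·p.
Substitute into the budget 9·p + 56.25·s = 315: 31.5·p = 315, so p* = 10 and s* = 0.4·10 = 4.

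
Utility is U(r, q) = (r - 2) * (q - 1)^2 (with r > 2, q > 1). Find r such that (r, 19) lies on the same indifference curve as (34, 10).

r = 10

U(34, 10) = 2592.
Set U(r, 19) = 2592 and solve.
With q = 19: (19 − 1)^2 = 324, so (r − 2) = 2592/324 = 8.
So r = 2 + 8 = 10.
Check: U(10, 19) = 2592.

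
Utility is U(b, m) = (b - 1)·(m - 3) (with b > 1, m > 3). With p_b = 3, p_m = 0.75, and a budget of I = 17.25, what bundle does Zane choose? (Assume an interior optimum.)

b* = 3, m* = 11

MU_b = (m−3), MU_m = (b−1).
MRS = (m−3)/(b−1).
Tangency: set MRS = p_b/p_m = 3/0.75 = 4.
So (m − 3)/(b − 1) = 4, i.e. (m − 3) = 4·(b − 1).
Rewrite the budget in excess-of-subsistence terms: 3·(b − 1) + 0.75·(m − 3) = 17.25 − 3·1 − 0.75·3 = 12.
Substituting, 6·(b − 1) = 12, so b − 1 = 2 and b* = 3.
Then m − 3 = 4·2 = 8, so m* = 11.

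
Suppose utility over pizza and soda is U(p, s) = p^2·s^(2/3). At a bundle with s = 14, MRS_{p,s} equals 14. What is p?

p = 3

MU_p = 2·p·s^(2/3) and MU_s = 2/3·p^2·s^(-1/3).
MRS = MU_p/MU_s = (3)·s/p.
Substitute s = 14: MRS = 42/p. Setting 42/p = 14 gives p = 42/14 = 3.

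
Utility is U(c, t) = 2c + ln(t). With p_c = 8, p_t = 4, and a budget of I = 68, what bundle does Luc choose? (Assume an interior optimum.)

MU_c = 2, MU_t = 1/t.
MRS = 2 ÷ (1/t).
Tangency: set MRS = p_c/p_t = 8/4 = 2.
MRS depends only on t: 2·t = 2 ⇒ t* = 2/2 = 1.
From the budget, 8·c = 68 − 4·1 = 64, so c* = 8.

c* = 8, t* = 1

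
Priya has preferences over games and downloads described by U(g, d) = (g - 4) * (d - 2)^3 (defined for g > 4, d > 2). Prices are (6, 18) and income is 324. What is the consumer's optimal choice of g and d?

g* = 15, d* = 13

MU_g = (d−2)^3, MU_d = 3·(g−4)·(d−2)^2.
MRS = (1/3)·(d−2)/(g−4).
Tangency: set MRS = p_g/p_d = 6/18 = 1/3.
So (1/3)·(d − 2)/(g − 4) = 1/3, i.e. (d − 2) = (g − 4).
Rewrite the budget in excess-of-subsistence terms: 6·(g − 4) + 18·(d − 2) = 324 − 6·4 − 18·2 = 264.
Substituting, 24·(g − 4) = 264, so g − 4 = 11 and g* = 15.
Then d − 2 = 11, so d* = 13.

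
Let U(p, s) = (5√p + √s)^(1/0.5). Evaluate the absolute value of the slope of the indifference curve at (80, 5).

MRS = 1.25

For CES with ρ = 0.5, MRS = (5/1)·√(s/p).
At (80, 5): MRS = 1.25.
The indifference curve has slope −1.25 at this bundle.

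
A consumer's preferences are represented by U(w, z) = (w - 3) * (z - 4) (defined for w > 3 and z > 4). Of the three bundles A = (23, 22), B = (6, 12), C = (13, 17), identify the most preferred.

Bundle A

Evaluate utility at each bundle:
U(A) = 360.
U(B) = 24.
U(C) = 130.
Highest utility is A, so A ≻ C ≻ B.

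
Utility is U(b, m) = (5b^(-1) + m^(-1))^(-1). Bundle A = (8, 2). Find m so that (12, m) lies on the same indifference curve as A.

m = 24/17

U depends on (b, m) only through S = 5b^(-1) + m^(-1), so equal utility means equal S. At (8, 2): S = 1.125.
With b = 12: 5·12^(-1) = 5/12, so m^(-1) = 1.125 − 5/12 = 17/24.
Hence m = 1/(17/24) = 24/17.
Check: U(12, 24/17) = 0.8889.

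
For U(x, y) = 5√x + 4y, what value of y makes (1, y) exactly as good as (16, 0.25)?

y = 4

U(16, 0.25) = 21.
Set U(1, y) = 21 and solve.
With x = 1: √1 = 1, so 4y = 21 − 5·1 = 16 and y = 4.
Check: U(1, 4) = 21.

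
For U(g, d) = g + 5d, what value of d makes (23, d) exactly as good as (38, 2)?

U(38, 2) = 48.
Set U(23, d) = 48 and solve.
23 + 5d = 48 ⇒ 5d = 25 ⇒ d = 5.
Check: U(23, 5) = 48.

d = 5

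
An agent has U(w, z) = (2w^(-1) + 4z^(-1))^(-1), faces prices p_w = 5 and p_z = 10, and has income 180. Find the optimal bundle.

w* = 12, z* = 12

For CES with ρ = -1, MRS = (2/4)·(z/w)^2.
Tangency: set MRS = p_w/p_z = 5/10 = 0.5.
So (z/w)^2 = 1; taking the square root, z/w = 1, i.e. z = w.
Substitute into the budget 5·w + 10·z = 180: 15·w = 180, so w* = 12 and z* = 12.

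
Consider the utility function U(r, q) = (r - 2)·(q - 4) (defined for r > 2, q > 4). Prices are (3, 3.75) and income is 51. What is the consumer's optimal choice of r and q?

MU_r = (q−4), MU_q = (r−2).
MRS = (q−4)/(r−2).
Tangency: set MRS = p_r/p_q = 3/3.75 = 0.8.
So (q − 4)/(r − 2) = 0.8, i.e. (q − 4) = 0.8·(r − 2).
Rewrite the budget in excess-of-subsistence terms: 3·(r − 2) + 3.75·(q − 4) = 51 − 3·2 − 3.75·4 = 30.
Substituting, 6·(r − 2) = 30, so r − 2 = 5 and r* = 7.
Then q − 4 = 0.8·5 = 4, so q* = 8.

r* = 7, q* = 8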